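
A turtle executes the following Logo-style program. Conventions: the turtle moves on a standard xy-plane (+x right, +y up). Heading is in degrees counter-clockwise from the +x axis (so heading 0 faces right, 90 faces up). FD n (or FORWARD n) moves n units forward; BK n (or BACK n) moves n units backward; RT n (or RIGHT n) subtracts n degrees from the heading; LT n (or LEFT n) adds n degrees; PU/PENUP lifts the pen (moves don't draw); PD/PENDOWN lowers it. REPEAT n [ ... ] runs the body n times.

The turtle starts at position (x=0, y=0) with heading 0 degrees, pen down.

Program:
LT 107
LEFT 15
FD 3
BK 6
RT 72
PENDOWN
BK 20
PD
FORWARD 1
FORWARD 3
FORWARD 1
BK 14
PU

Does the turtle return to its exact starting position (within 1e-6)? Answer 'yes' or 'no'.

Answer: no

Derivation:
Executing turtle program step by step:
Start: pos=(0,0), heading=0, pen down
LT 107: heading 0 -> 107
LT 15: heading 107 -> 122
FD 3: (0,0) -> (-1.59,2.544) [heading=122, draw]
BK 6: (-1.59,2.544) -> (1.59,-2.544) [heading=122, draw]
RT 72: heading 122 -> 50
PD: pen down
BK 20: (1.59,-2.544) -> (-11.266,-17.865) [heading=50, draw]
PD: pen down
FD 1: (-11.266,-17.865) -> (-10.623,-17.099) [heading=50, draw]
FD 3: (-10.623,-17.099) -> (-8.695,-14.801) [heading=50, draw]
FD 1: (-8.695,-14.801) -> (-8.052,-14.035) [heading=50, draw]
BK 14: (-8.052,-14.035) -> (-17.051,-24.759) [heading=50, draw]
PU: pen up
Final: pos=(-17.051,-24.759), heading=50, 7 segment(s) drawn

Start position: (0, 0)
Final position: (-17.051, -24.759)
Distance = 30.063; >= 1e-6 -> NOT closed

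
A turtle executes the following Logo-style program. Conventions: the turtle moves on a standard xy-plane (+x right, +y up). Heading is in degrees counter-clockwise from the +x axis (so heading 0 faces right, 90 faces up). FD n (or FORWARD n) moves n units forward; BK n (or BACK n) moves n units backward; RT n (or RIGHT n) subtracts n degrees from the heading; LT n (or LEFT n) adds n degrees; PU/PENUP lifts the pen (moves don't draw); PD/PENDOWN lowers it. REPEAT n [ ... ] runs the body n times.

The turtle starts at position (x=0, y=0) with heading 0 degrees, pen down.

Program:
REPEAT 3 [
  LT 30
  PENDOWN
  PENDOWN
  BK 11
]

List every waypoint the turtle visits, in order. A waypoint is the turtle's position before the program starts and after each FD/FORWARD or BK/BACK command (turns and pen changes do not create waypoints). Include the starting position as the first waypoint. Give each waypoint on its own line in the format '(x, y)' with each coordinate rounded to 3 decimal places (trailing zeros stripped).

Executing turtle program step by step:
Start: pos=(0,0), heading=0, pen down
REPEAT 3 [
  -- iteration 1/3 --
  LT 30: heading 0 -> 30
  PD: pen down
  PD: pen down
  BK 11: (0,0) -> (-9.526,-5.5) [heading=30, draw]
  -- iteration 2/3 --
  LT 30: heading 30 -> 60
  PD: pen down
  PD: pen down
  BK 11: (-9.526,-5.5) -> (-15.026,-15.026) [heading=60, draw]
  -- iteration 3/3 --
  LT 30: heading 60 -> 90
  PD: pen down
  PD: pen down
  BK 11: (-15.026,-15.026) -> (-15.026,-26.026) [heading=90, draw]
]
Final: pos=(-15.026,-26.026), heading=90, 3 segment(s) drawn
Waypoints (4 total):
(0, 0)
(-9.526, -5.5)
(-15.026, -15.026)
(-15.026, -26.026)

Answer: (0, 0)
(-9.526, -5.5)
(-15.026, -15.026)
(-15.026, -26.026)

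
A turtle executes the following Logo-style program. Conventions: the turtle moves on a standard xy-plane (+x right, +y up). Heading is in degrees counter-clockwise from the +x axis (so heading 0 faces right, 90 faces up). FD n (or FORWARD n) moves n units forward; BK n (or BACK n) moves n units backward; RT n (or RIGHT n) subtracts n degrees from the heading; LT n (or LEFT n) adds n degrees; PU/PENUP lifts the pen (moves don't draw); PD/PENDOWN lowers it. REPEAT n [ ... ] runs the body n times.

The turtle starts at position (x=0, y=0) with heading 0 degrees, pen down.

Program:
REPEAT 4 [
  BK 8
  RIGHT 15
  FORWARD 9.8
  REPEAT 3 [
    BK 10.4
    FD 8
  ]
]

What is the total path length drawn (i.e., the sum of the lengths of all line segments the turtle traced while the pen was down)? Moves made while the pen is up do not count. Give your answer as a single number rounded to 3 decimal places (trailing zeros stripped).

Executing turtle program step by step:
Start: pos=(0,0), heading=0, pen down
REPEAT 4 [
  -- iteration 1/4 --
  BK 8: (0,0) -> (-8,0) [heading=0, draw]
  RT 15: heading 0 -> 345
  FD 9.8: (-8,0) -> (1.466,-2.536) [heading=345, draw]
  REPEAT 3 [
    -- iteration 1/3 --
    BK 10.4: (1.466,-2.536) -> (-8.58,0.155) [heading=345, draw]
    FD 8: (-8.58,0.155) -> (-0.852,-1.915) [heading=345, draw]
    -- iteration 2/3 --
    BK 10.4: (-0.852,-1.915) -> (-10.898,0.776) [heading=345, draw]
    FD 8: (-10.898,0.776) -> (-3.17,-1.294) [heading=345, draw]
    -- iteration 3/3 --
    BK 10.4: (-3.17,-1.294) -> (-13.216,1.398) [heading=345, draw]
    FD 8: (-13.216,1.398) -> (-5.489,-0.673) [heading=345, draw]
  ]
  -- iteration 2/4 --
  BK 8: (-5.489,-0.673) -> (-13.216,1.398) [heading=345, draw]
  RT 15: heading 345 -> 330
  FD 9.8: (-13.216,1.398) -> (-4.729,-3.502) [heading=330, draw]
  REPEAT 3 [
    -- iteration 1/3 --
    BK 10.4: (-4.729,-3.502) -> (-13.736,1.698) [heading=330, draw]
    FD 8: (-13.736,1.698) -> (-6.807,-2.302) [heading=330, draw]
    -- iteration 2/3 --
    BK 10.4: (-6.807,-2.302) -> (-15.814,2.898) [heading=330, draw]
    FD 8: (-15.814,2.898) -> (-8.886,-1.102) [heading=330, draw]
    -- iteration 3/3 --
    BK 10.4: (-8.886,-1.102) -> (-17.893,4.098) [heading=330, draw]
    FD 8: (-17.893,4.098) -> (-10.964,0.098) [heading=330, draw]
  ]
  -- iteration 3/4 --
  BK 8: (-10.964,0.098) -> (-17.893,4.098) [heading=330, draw]
  RT 15: heading 330 -> 315
  FD 9.8: (-17.893,4.098) -> (-10.963,-2.832) [heading=315, draw]
  REPEAT 3 [
    -- iteration 1/3 --
    BK 10.4: (-10.963,-2.832) -> (-18.317,4.522) [heading=315, draw]
    FD 8: (-18.317,4.522) -> (-12.66,-1.135) [heading=315, draw]
    -- iteration 2/3 --
    BK 10.4: (-12.66,-1.135) -> (-20.014,6.219) [heading=315, draw]
    FD 8: (-20.014,6.219) -> (-14.357,0.562) [heading=315, draw]
    -- iteration 3/3 --
    BK 10.4: (-14.357,0.562) -> (-21.711,7.916) [heading=315, draw]
    FD 8: (-21.711,7.916) -> (-16.054,2.259) [heading=315, draw]
  ]
  -- iteration 4/4 --
  BK 8: (-16.054,2.259) -> (-21.711,7.916) [heading=315, draw]
  RT 15: heading 315 -> 300
  FD 9.8: (-21.711,7.916) -> (-16.811,-0.571) [heading=300, draw]
  REPEAT 3 [
    -- iteration 1/3 --
    BK 10.4: (-16.811,-0.571) -> (-22.011,8.436) [heading=300, draw]
    FD 8: (-22.011,8.436) -> (-18.011,1.507) [heading=300, draw]
    -- iteration 2/3 --
    BK 10.4: (-18.011,1.507) -> (-23.211,10.514) [heading=300, draw]
    FD 8: (-23.211,10.514) -> (-19.211,3.586) [heading=300, draw]
    -- iteration 3/3 --
    BK 10.4: (-19.211,3.586) -> (-24.411,12.593) [heading=300, draw]
    FD 8: (-24.411,12.593) -> (-20.411,5.664) [heading=300, draw]
  ]
]
Final: pos=(-20.411,5.664), heading=300, 32 segment(s) drawn

Segment lengths:
  seg 1: (0,0) -> (-8,0), length = 8
  seg 2: (-8,0) -> (1.466,-2.536), length = 9.8
  seg 3: (1.466,-2.536) -> (-8.58,0.155), length = 10.4
  seg 4: (-8.58,0.155) -> (-0.852,-1.915), length = 8
  seg 5: (-0.852,-1.915) -> (-10.898,0.776), length = 10.4
  seg 6: (-10.898,0.776) -> (-3.17,-1.294), length = 8
  seg 7: (-3.17,-1.294) -> (-13.216,1.398), length = 10.4
  seg 8: (-13.216,1.398) -> (-5.489,-0.673), length = 8
  seg 9: (-5.489,-0.673) -> (-13.216,1.398), length = 8
  seg 10: (-13.216,1.398) -> (-4.729,-3.502), length = 9.8
  seg 11: (-4.729,-3.502) -> (-13.736,1.698), length = 10.4
  seg 12: (-13.736,1.698) -> (-6.807,-2.302), length = 8
  seg 13: (-6.807,-2.302) -> (-15.814,2.898), length = 10.4
  seg 14: (-15.814,2.898) -> (-8.886,-1.102), length = 8
  seg 15: (-8.886,-1.102) -> (-17.893,4.098), length = 10.4
  seg 16: (-17.893,4.098) -> (-10.964,0.098), length = 8
  seg 17: (-10.964,0.098) -> (-17.893,4.098), length = 8
  seg 18: (-17.893,4.098) -> (-10.963,-2.832), length = 9.8
  seg 19: (-10.963,-2.832) -> (-18.317,4.522), length = 10.4
  seg 20: (-18.317,4.522) -> (-12.66,-1.135), length = 8
  seg 21: (-12.66,-1.135) -> (-20.014,6.219), length = 10.4
  seg 22: (-20.014,6.219) -> (-14.357,0.562), length = 8
  seg 23: (-14.357,0.562) -> (-21.711,7.916), length = 10.4
  seg 24: (-21.711,7.916) -> (-16.054,2.259), length = 8
  seg 25: (-16.054,2.259) -> (-21.711,7.916), length = 8
  seg 26: (-21.711,7.916) -> (-16.811,-0.571), length = 9.8
  seg 27: (-16.811,-0.571) -> (-22.011,8.436), length = 10.4
  seg 28: (-22.011,8.436) -> (-18.011,1.507), length = 8
  seg 29: (-18.011,1.507) -> (-23.211,10.514), length = 10.4
  seg 30: (-23.211,10.514) -> (-19.211,3.586), length = 8
  seg 31: (-19.211,3.586) -> (-24.411,12.593), length = 10.4
  seg 32: (-24.411,12.593) -> (-20.411,5.664), length = 8
Total = 292

Answer: 292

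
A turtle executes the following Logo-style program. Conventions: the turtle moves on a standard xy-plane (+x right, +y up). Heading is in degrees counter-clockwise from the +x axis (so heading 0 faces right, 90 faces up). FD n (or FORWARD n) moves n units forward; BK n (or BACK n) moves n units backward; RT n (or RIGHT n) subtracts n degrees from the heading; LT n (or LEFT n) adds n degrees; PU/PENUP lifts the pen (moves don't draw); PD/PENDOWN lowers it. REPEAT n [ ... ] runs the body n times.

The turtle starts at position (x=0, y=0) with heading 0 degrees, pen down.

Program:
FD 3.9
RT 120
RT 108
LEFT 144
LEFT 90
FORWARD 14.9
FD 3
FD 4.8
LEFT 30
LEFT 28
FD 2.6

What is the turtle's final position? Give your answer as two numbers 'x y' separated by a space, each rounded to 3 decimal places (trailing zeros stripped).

Answer: 27.615 4.71

Derivation:
Executing turtle program step by step:
Start: pos=(0,0), heading=0, pen down
FD 3.9: (0,0) -> (3.9,0) [heading=0, draw]
RT 120: heading 0 -> 240
RT 108: heading 240 -> 132
LT 144: heading 132 -> 276
LT 90: heading 276 -> 6
FD 14.9: (3.9,0) -> (18.718,1.557) [heading=6, draw]
FD 3: (18.718,1.557) -> (21.702,1.871) [heading=6, draw]
FD 4.8: (21.702,1.871) -> (26.476,2.373) [heading=6, draw]
LT 30: heading 6 -> 36
LT 28: heading 36 -> 64
FD 2.6: (26.476,2.373) -> (27.615,4.71) [heading=64, draw]
Final: pos=(27.615,4.71), heading=64, 5 segment(s) drawn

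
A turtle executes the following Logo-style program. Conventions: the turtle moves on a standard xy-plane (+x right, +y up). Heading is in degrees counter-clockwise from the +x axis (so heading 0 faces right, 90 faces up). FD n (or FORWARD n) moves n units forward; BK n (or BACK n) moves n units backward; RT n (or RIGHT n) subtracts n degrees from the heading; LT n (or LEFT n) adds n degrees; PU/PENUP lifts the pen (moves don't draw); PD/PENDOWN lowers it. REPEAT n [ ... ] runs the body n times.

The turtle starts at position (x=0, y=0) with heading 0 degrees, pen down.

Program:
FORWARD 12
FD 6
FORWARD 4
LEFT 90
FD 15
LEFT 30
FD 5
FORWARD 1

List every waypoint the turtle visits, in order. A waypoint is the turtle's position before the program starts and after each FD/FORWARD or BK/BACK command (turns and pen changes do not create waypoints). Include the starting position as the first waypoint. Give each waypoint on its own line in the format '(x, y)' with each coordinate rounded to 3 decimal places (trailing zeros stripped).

Answer: (0, 0)
(12, 0)
(18, 0)
(22, 0)
(22, 15)
(19.5, 19.33)
(19, 20.196)

Derivation:
Executing turtle program step by step:
Start: pos=(0,0), heading=0, pen down
FD 12: (0,0) -> (12,0) [heading=0, draw]
FD 6: (12,0) -> (18,0) [heading=0, draw]
FD 4: (18,0) -> (22,0) [heading=0, draw]
LT 90: heading 0 -> 90
FD 15: (22,0) -> (22,15) [heading=90, draw]
LT 30: heading 90 -> 120
FD 5: (22,15) -> (19.5,19.33) [heading=120, draw]
FD 1: (19.5,19.33) -> (19,20.196) [heading=120, draw]
Final: pos=(19,20.196), heading=120, 6 segment(s) drawn
Waypoints (7 total):
(0, 0)
(12, 0)
(18, 0)
(22, 0)
(22, 15)
(19.5, 19.33)
(19, 20.196)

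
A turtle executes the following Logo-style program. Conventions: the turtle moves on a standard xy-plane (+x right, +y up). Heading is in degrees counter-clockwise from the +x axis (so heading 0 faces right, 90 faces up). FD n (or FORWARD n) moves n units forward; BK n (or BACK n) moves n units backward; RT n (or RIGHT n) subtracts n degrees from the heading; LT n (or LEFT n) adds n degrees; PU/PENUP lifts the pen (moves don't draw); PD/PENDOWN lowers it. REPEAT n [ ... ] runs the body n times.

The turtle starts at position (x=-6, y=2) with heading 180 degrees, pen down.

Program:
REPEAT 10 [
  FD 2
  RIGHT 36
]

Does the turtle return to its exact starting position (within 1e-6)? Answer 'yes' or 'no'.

Answer: yes

Derivation:
Executing turtle program step by step:
Start: pos=(-6,2), heading=180, pen down
REPEAT 10 [
  -- iteration 1/10 --
  FD 2: (-6,2) -> (-8,2) [heading=180, draw]
  RT 36: heading 180 -> 144
  -- iteration 2/10 --
  FD 2: (-8,2) -> (-9.618,3.176) [heading=144, draw]
  RT 36: heading 144 -> 108
  -- iteration 3/10 --
  FD 2: (-9.618,3.176) -> (-10.236,5.078) [heading=108, draw]
  RT 36: heading 108 -> 72
  -- iteration 4/10 --
  FD 2: (-10.236,5.078) -> (-9.618,6.98) [heading=72, draw]
  RT 36: heading 72 -> 36
  -- iteration 5/10 --
  FD 2: (-9.618,6.98) -> (-8,8.155) [heading=36, draw]
  RT 36: heading 36 -> 0
  -- iteration 6/10 --
  FD 2: (-8,8.155) -> (-6,8.155) [heading=0, draw]
  RT 36: heading 0 -> 324
  -- iteration 7/10 --
  FD 2: (-6,8.155) -> (-4.382,6.98) [heading=324, draw]
  RT 36: heading 324 -> 288
  -- iteration 8/10 --
  FD 2: (-4.382,6.98) -> (-3.764,5.078) [heading=288, draw]
  RT 36: heading 288 -> 252
  -- iteration 9/10 --
  FD 2: (-3.764,5.078) -> (-4.382,3.176) [heading=252, draw]
  RT 36: heading 252 -> 216
  -- iteration 10/10 --
  FD 2: (-4.382,3.176) -> (-6,2) [heading=216, draw]
  RT 36: heading 216 -> 180
]
Final: pos=(-6,2), heading=180, 10 segment(s) drawn

Start position: (-6, 2)
Final position: (-6, 2)
Distance = 0; < 1e-6 -> CLOSED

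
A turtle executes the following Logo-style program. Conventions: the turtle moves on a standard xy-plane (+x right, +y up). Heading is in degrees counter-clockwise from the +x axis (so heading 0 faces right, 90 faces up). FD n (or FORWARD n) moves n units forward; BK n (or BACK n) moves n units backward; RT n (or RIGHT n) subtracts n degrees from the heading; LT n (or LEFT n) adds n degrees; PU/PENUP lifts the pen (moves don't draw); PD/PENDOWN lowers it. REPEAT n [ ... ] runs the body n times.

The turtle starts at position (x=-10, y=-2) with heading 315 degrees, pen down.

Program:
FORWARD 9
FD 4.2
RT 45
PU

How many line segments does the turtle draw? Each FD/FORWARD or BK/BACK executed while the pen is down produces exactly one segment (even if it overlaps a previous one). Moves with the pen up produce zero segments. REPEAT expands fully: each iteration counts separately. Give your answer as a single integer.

Executing turtle program step by step:
Start: pos=(-10,-2), heading=315, pen down
FD 9: (-10,-2) -> (-3.636,-8.364) [heading=315, draw]
FD 4.2: (-3.636,-8.364) -> (-0.666,-11.334) [heading=315, draw]
RT 45: heading 315 -> 270
PU: pen up
Final: pos=(-0.666,-11.334), heading=270, 2 segment(s) drawn
Segments drawn: 2

Answer: 2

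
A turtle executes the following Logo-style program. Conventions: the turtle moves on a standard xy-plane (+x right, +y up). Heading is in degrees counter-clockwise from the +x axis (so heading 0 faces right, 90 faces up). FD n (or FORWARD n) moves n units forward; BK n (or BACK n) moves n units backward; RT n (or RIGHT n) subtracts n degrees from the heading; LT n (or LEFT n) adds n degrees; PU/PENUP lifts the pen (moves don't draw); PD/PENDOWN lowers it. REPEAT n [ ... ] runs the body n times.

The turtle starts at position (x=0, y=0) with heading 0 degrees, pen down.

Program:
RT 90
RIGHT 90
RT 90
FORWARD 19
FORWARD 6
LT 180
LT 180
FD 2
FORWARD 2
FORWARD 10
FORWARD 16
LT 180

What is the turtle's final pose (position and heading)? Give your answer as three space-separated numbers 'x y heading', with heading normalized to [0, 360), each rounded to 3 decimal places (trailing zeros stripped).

Answer: 0 55 270

Derivation:
Executing turtle program step by step:
Start: pos=(0,0), heading=0, pen down
RT 90: heading 0 -> 270
RT 90: heading 270 -> 180
RT 90: heading 180 -> 90
FD 19: (0,0) -> (0,19) [heading=90, draw]
FD 6: (0,19) -> (0,25) [heading=90, draw]
LT 180: heading 90 -> 270
LT 180: heading 270 -> 90
FD 2: (0,25) -> (0,27) [heading=90, draw]
FD 2: (0,27) -> (0,29) [heading=90, draw]
FD 10: (0,29) -> (0,39) [heading=90, draw]
FD 16: (0,39) -> (0,55) [heading=90, draw]
LT 180: heading 90 -> 270
Final: pos=(0,55), heading=270, 6 segment(s) drawn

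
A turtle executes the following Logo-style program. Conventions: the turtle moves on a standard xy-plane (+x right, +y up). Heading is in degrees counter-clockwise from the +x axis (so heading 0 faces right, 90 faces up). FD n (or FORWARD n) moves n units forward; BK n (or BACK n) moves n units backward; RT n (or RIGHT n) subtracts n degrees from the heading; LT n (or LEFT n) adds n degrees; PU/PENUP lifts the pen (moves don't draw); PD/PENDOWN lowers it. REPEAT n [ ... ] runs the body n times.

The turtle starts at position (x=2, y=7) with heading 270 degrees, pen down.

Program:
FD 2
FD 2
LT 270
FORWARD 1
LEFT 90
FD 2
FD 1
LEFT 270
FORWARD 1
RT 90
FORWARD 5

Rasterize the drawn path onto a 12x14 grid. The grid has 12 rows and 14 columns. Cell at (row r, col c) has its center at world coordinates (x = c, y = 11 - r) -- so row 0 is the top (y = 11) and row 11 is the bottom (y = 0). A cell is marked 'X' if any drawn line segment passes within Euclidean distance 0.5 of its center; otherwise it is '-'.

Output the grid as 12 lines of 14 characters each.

Segment 0: (2,7) -> (2,5)
Segment 1: (2,5) -> (2,3)
Segment 2: (2,3) -> (1,3)
Segment 3: (1,3) -> (1,1)
Segment 4: (1,1) -> (1,0)
Segment 5: (1,0) -> (-0,0)
Segment 6: (-0,0) -> (0,5)

Answer: --------------
--------------
--------------
--------------
--X-----------
--X-----------
X-X-----------
X-X-----------
XXX-----------
XX------------
XX------------
XX------------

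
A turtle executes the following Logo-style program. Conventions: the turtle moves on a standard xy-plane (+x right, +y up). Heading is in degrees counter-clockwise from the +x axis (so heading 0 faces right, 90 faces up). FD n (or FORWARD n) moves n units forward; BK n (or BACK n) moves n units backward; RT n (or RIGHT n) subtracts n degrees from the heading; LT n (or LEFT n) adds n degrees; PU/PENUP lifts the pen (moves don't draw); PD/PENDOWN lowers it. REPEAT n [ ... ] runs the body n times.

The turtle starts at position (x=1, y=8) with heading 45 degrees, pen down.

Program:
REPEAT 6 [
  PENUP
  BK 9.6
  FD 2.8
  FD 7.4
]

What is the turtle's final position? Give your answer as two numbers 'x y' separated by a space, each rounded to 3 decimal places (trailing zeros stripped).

Answer: 3.546 10.546

Derivation:
Executing turtle program step by step:
Start: pos=(1,8), heading=45, pen down
REPEAT 6 [
  -- iteration 1/6 --
  PU: pen up
  BK 9.6: (1,8) -> (-5.788,1.212) [heading=45, move]
  FD 2.8: (-5.788,1.212) -> (-3.808,3.192) [heading=45, move]
  FD 7.4: (-3.808,3.192) -> (1.424,8.424) [heading=45, move]
  -- iteration 2/6 --
  PU: pen up
  BK 9.6: (1.424,8.424) -> (-5.364,1.636) [heading=45, move]
  FD 2.8: (-5.364,1.636) -> (-3.384,3.616) [heading=45, move]
  FD 7.4: (-3.384,3.616) -> (1.849,8.849) [heading=45, move]
  -- iteration 3/6 --
  PU: pen up
  BK 9.6: (1.849,8.849) -> (-4.94,2.06) [heading=45, move]
  FD 2.8: (-4.94,2.06) -> (-2.96,4.04) [heading=45, move]
  FD 7.4: (-2.96,4.04) -> (2.273,9.273) [heading=45, move]
  -- iteration 4/6 --
  PU: pen up
  BK 9.6: (2.273,9.273) -> (-4.515,2.485) [heading=45, move]
  FD 2.8: (-4.515,2.485) -> (-2.536,4.464) [heading=45, move]
  FD 7.4: (-2.536,4.464) -> (2.697,9.697) [heading=45, move]
  -- iteration 5/6 --
  PU: pen up
  BK 9.6: (2.697,9.697) -> (-4.091,2.909) [heading=45, move]
  FD 2.8: (-4.091,2.909) -> (-2.111,4.889) [heading=45, move]
  FD 7.4: (-2.111,4.889) -> (3.121,10.121) [heading=45, move]
  -- iteration 6/6 --
  PU: pen up
  BK 9.6: (3.121,10.121) -> (-3.667,3.333) [heading=45, move]
  FD 2.8: (-3.667,3.333) -> (-1.687,5.313) [heading=45, move]
  FD 7.4: (-1.687,5.313) -> (3.546,10.546) [heading=45, move]
]
Final: pos=(3.546,10.546), heading=45, 0 segment(s) drawn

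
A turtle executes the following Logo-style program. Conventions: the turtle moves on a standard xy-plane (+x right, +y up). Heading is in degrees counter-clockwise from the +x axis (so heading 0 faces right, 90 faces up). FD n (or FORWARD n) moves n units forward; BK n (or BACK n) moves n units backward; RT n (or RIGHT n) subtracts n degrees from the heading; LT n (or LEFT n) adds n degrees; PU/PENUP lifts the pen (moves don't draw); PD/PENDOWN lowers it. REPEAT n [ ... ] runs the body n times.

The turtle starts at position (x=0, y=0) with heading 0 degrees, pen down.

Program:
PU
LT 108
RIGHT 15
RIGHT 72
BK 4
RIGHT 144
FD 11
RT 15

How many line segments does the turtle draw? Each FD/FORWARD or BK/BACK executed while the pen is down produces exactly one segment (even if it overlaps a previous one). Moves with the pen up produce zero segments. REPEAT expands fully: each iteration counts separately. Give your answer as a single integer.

Answer: 0

Derivation:
Executing turtle program step by step:
Start: pos=(0,0), heading=0, pen down
PU: pen up
LT 108: heading 0 -> 108
RT 15: heading 108 -> 93
RT 72: heading 93 -> 21
BK 4: (0,0) -> (-3.734,-1.433) [heading=21, move]
RT 144: heading 21 -> 237
FD 11: (-3.734,-1.433) -> (-9.725,-10.659) [heading=237, move]
RT 15: heading 237 -> 222
Final: pos=(-9.725,-10.659), heading=222, 0 segment(s) drawn
Segments drawn: 0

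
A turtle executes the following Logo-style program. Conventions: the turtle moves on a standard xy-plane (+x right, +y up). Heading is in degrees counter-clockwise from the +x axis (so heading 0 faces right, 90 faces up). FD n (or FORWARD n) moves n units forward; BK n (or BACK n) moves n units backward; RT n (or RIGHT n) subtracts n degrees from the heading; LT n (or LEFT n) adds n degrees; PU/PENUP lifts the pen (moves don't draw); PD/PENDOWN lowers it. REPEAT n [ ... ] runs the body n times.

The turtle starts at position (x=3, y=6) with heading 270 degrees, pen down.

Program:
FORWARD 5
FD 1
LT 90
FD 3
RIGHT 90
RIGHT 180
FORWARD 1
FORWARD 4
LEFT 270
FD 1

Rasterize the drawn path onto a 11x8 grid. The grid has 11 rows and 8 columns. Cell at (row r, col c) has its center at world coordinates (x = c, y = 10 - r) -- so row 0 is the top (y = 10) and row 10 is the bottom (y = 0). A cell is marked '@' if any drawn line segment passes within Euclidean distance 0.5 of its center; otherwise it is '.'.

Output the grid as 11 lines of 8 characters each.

Segment 0: (3,6) -> (3,1)
Segment 1: (3,1) -> (3,0)
Segment 2: (3,0) -> (6,-0)
Segment 3: (6,-0) -> (6,1)
Segment 4: (6,1) -> (6,5)
Segment 5: (6,5) -> (7,5)

Answer: ........
........
........
........
...@....
...@..@@
...@..@.
...@..@.
...@..@.
...@..@.
...@@@@.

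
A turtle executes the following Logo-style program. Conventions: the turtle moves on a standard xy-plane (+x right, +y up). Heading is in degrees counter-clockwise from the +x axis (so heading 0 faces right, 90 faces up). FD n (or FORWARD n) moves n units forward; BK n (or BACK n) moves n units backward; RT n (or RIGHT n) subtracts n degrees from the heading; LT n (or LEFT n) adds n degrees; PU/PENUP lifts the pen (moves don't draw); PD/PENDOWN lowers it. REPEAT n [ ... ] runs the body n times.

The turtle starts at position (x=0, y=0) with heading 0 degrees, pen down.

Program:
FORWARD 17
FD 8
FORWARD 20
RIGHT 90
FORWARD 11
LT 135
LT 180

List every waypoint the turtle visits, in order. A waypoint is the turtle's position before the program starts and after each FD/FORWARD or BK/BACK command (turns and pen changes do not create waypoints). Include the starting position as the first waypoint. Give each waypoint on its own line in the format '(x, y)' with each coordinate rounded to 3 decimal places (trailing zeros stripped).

Executing turtle program step by step:
Start: pos=(0,0), heading=0, pen down
FD 17: (0,0) -> (17,0) [heading=0, draw]
FD 8: (17,0) -> (25,0) [heading=0, draw]
FD 20: (25,0) -> (45,0) [heading=0, draw]
RT 90: heading 0 -> 270
FD 11: (45,0) -> (45,-11) [heading=270, draw]
LT 135: heading 270 -> 45
LT 180: heading 45 -> 225
Final: pos=(45,-11), heading=225, 4 segment(s) drawn
Waypoints (5 total):
(0, 0)
(17, 0)
(25, 0)
(45, 0)
(45, -11)

Answer: (0, 0)
(17, 0)
(25, 0)
(45, 0)
(45, -11)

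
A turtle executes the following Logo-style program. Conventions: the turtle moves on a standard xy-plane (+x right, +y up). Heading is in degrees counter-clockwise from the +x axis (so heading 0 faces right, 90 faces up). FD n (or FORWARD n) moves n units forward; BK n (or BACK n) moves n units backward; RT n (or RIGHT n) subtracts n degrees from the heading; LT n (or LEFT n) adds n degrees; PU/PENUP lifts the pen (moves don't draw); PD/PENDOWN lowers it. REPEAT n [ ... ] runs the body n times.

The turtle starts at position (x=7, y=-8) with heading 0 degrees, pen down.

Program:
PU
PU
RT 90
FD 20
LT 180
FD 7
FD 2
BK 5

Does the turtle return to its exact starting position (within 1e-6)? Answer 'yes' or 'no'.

Executing turtle program step by step:
Start: pos=(7,-8), heading=0, pen down
PU: pen up
PU: pen up
RT 90: heading 0 -> 270
FD 20: (7,-8) -> (7,-28) [heading=270, move]
LT 180: heading 270 -> 90
FD 7: (7,-28) -> (7,-21) [heading=90, move]
FD 2: (7,-21) -> (7,-19) [heading=90, move]
BK 5: (7,-19) -> (7,-24) [heading=90, move]
Final: pos=(7,-24), heading=90, 0 segment(s) drawn

Start position: (7, -8)
Final position: (7, -24)
Distance = 16; >= 1e-6 -> NOT closed

Answer: no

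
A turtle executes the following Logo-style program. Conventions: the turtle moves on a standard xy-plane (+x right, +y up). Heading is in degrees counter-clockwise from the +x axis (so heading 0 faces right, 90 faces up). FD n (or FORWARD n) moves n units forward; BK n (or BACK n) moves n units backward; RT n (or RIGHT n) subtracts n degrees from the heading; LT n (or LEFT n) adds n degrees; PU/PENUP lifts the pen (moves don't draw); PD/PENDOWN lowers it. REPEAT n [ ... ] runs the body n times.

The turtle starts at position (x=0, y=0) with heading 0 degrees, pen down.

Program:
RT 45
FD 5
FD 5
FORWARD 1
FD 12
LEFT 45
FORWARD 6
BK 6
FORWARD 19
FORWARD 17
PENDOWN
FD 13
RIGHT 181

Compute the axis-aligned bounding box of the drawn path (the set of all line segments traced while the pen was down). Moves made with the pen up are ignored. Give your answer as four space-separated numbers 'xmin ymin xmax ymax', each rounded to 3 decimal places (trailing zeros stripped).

Executing turtle program step by step:
Start: pos=(0,0), heading=0, pen down
RT 45: heading 0 -> 315
FD 5: (0,0) -> (3.536,-3.536) [heading=315, draw]
FD 5: (3.536,-3.536) -> (7.071,-7.071) [heading=315, draw]
FD 1: (7.071,-7.071) -> (7.778,-7.778) [heading=315, draw]
FD 12: (7.778,-7.778) -> (16.263,-16.263) [heading=315, draw]
LT 45: heading 315 -> 0
FD 6: (16.263,-16.263) -> (22.263,-16.263) [heading=0, draw]
BK 6: (22.263,-16.263) -> (16.263,-16.263) [heading=0, draw]
FD 19: (16.263,-16.263) -> (35.263,-16.263) [heading=0, draw]
FD 17: (35.263,-16.263) -> (52.263,-16.263) [heading=0, draw]
PD: pen down
FD 13: (52.263,-16.263) -> (65.263,-16.263) [heading=0, draw]
RT 181: heading 0 -> 179
Final: pos=(65.263,-16.263), heading=179, 9 segment(s) drawn

Segment endpoints: x in {0, 3.536, 7.071, 7.778, 16.263, 22.263, 35.263, 52.263, 65.263}, y in {-16.263, -7.778, -7.071, -3.536, 0}
xmin=0, ymin=-16.263, xmax=65.263, ymax=0

Answer: 0 -16.263 65.263 0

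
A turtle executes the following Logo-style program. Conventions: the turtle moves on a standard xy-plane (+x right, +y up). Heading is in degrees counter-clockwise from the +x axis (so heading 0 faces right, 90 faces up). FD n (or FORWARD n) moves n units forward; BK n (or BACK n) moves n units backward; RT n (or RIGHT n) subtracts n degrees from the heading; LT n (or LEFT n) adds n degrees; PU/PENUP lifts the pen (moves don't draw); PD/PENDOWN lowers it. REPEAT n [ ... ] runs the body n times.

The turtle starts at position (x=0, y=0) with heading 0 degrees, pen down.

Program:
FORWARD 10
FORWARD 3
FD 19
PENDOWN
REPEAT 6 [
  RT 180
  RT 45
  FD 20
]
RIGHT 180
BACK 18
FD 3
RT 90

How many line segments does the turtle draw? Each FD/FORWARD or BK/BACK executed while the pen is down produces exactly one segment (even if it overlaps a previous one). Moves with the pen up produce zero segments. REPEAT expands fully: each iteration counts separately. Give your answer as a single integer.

Executing turtle program step by step:
Start: pos=(0,0), heading=0, pen down
FD 10: (0,0) -> (10,0) [heading=0, draw]
FD 3: (10,0) -> (13,0) [heading=0, draw]
FD 19: (13,0) -> (32,0) [heading=0, draw]
PD: pen down
REPEAT 6 [
  -- iteration 1/6 --
  RT 180: heading 0 -> 180
  RT 45: heading 180 -> 135
  FD 20: (32,0) -> (17.858,14.142) [heading=135, draw]
  -- iteration 2/6 --
  RT 180: heading 135 -> 315
  RT 45: heading 315 -> 270
  FD 20: (17.858,14.142) -> (17.858,-5.858) [heading=270, draw]
  -- iteration 3/6 --
  RT 180: heading 270 -> 90
  RT 45: heading 90 -> 45
  FD 20: (17.858,-5.858) -> (32,8.284) [heading=45, draw]
  -- iteration 4/6 --
  RT 180: heading 45 -> 225
  RT 45: heading 225 -> 180
  FD 20: (32,8.284) -> (12,8.284) [heading=180, draw]
  -- iteration 5/6 --
  RT 180: heading 180 -> 0
  RT 45: heading 0 -> 315
  FD 20: (12,8.284) -> (26.142,-5.858) [heading=315, draw]
  -- iteration 6/6 --
  RT 180: heading 315 -> 135
  RT 45: heading 135 -> 90
  FD 20: (26.142,-5.858) -> (26.142,14.142) [heading=90, draw]
]
RT 180: heading 90 -> 270
BK 18: (26.142,14.142) -> (26.142,32.142) [heading=270, draw]
FD 3: (26.142,32.142) -> (26.142,29.142) [heading=270, draw]
RT 90: heading 270 -> 180
Final: pos=(26.142,29.142), heading=180, 11 segment(s) drawn
Segments drawn: 11

Answer: 11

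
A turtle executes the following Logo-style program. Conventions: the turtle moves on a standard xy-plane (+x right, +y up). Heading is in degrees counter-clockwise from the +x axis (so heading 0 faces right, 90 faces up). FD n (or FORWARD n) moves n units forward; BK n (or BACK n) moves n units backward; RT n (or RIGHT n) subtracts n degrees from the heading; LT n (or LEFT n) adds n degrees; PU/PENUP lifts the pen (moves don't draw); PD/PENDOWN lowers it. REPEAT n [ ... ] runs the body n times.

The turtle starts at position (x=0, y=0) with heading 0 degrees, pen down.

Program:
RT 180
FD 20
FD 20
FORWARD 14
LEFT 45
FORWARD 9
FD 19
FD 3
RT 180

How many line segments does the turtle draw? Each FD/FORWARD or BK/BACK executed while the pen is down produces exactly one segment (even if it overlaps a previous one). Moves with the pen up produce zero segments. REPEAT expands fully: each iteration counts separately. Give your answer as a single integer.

Executing turtle program step by step:
Start: pos=(0,0), heading=0, pen down
RT 180: heading 0 -> 180
FD 20: (0,0) -> (-20,0) [heading=180, draw]
FD 20: (-20,0) -> (-40,0) [heading=180, draw]
FD 14: (-40,0) -> (-54,0) [heading=180, draw]
LT 45: heading 180 -> 225
FD 9: (-54,0) -> (-60.364,-6.364) [heading=225, draw]
FD 19: (-60.364,-6.364) -> (-73.799,-19.799) [heading=225, draw]
FD 3: (-73.799,-19.799) -> (-75.92,-21.92) [heading=225, draw]
RT 180: heading 225 -> 45
Final: pos=(-75.92,-21.92), heading=45, 6 segment(s) drawn
Segments drawn: 6

Answer: 6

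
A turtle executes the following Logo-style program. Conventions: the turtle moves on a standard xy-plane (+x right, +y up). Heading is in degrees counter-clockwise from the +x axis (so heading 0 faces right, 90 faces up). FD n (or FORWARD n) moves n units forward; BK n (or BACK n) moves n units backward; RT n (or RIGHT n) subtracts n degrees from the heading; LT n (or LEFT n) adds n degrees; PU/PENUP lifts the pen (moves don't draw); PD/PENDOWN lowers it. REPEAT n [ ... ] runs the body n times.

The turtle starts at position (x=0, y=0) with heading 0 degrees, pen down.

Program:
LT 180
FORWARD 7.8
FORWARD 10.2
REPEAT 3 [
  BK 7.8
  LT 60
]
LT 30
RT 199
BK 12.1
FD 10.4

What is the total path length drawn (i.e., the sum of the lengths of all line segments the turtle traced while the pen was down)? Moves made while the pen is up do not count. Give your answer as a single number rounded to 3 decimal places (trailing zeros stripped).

Answer: 63.9

Derivation:
Executing turtle program step by step:
Start: pos=(0,0), heading=0, pen down
LT 180: heading 0 -> 180
FD 7.8: (0,0) -> (-7.8,0) [heading=180, draw]
FD 10.2: (-7.8,0) -> (-18,0) [heading=180, draw]
REPEAT 3 [
  -- iteration 1/3 --
  BK 7.8: (-18,0) -> (-10.2,0) [heading=180, draw]
  LT 60: heading 180 -> 240
  -- iteration 2/3 --
  BK 7.8: (-10.2,0) -> (-6.3,6.755) [heading=240, draw]
  LT 60: heading 240 -> 300
  -- iteration 3/3 --
  BK 7.8: (-6.3,6.755) -> (-10.2,13.51) [heading=300, draw]
  LT 60: heading 300 -> 0
]
LT 30: heading 0 -> 30
RT 199: heading 30 -> 191
BK 12.1: (-10.2,13.51) -> (1.678,15.819) [heading=191, draw]
FD 10.4: (1.678,15.819) -> (-8.531,13.834) [heading=191, draw]
Final: pos=(-8.531,13.834), heading=191, 7 segment(s) drawn

Segment lengths:
  seg 1: (0,0) -> (-7.8,0), length = 7.8
  seg 2: (-7.8,0) -> (-18,0), length = 10.2
  seg 3: (-18,0) -> (-10.2,0), length = 7.8
  seg 4: (-10.2,0) -> (-6.3,6.755), length = 7.8
  seg 5: (-6.3,6.755) -> (-10.2,13.51), length = 7.8
  seg 6: (-10.2,13.51) -> (1.678,15.819), length = 12.1
  seg 7: (1.678,15.819) -> (-8.531,13.834), length = 10.4
Total = 63.9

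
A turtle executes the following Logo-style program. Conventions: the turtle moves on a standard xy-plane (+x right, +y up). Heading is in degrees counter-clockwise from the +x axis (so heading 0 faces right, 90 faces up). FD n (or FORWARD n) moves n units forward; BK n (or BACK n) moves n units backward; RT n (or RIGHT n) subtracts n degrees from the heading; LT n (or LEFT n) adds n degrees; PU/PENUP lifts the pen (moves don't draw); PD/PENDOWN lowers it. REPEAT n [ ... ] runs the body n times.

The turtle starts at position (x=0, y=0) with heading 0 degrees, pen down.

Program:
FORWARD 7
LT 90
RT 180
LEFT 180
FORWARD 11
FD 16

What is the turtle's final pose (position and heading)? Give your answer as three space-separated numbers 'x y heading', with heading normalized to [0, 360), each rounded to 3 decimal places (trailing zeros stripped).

Executing turtle program step by step:
Start: pos=(0,0), heading=0, pen down
FD 7: (0,0) -> (7,0) [heading=0, draw]
LT 90: heading 0 -> 90
RT 180: heading 90 -> 270
LT 180: heading 270 -> 90
FD 11: (7,0) -> (7,11) [heading=90, draw]
FD 16: (7,11) -> (7,27) [heading=90, draw]
Final: pos=(7,27), heading=90, 3 segment(s) drawn

Answer: 7 27 90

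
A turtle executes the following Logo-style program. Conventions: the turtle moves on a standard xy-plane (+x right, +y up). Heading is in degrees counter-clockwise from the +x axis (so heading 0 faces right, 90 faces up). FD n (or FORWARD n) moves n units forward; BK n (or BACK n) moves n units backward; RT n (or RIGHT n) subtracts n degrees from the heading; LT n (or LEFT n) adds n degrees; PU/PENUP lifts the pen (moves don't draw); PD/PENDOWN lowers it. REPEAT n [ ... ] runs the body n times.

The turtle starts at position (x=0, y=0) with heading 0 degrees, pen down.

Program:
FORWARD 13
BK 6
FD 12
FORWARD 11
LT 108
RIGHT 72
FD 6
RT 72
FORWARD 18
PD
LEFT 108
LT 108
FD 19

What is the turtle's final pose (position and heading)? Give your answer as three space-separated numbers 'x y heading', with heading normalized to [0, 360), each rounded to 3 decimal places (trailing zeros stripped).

Executing turtle program step by step:
Start: pos=(0,0), heading=0, pen down
FD 13: (0,0) -> (13,0) [heading=0, draw]
BK 6: (13,0) -> (7,0) [heading=0, draw]
FD 12: (7,0) -> (19,0) [heading=0, draw]
FD 11: (19,0) -> (30,0) [heading=0, draw]
LT 108: heading 0 -> 108
RT 72: heading 108 -> 36
FD 6: (30,0) -> (34.854,3.527) [heading=36, draw]
RT 72: heading 36 -> 324
FD 18: (34.854,3.527) -> (49.416,-7.053) [heading=324, draw]
PD: pen down
LT 108: heading 324 -> 72
LT 108: heading 72 -> 180
FD 19: (49.416,-7.053) -> (30.416,-7.053) [heading=180, draw]
Final: pos=(30.416,-7.053), heading=180, 7 segment(s) drawn

Answer: 30.416 -7.053 180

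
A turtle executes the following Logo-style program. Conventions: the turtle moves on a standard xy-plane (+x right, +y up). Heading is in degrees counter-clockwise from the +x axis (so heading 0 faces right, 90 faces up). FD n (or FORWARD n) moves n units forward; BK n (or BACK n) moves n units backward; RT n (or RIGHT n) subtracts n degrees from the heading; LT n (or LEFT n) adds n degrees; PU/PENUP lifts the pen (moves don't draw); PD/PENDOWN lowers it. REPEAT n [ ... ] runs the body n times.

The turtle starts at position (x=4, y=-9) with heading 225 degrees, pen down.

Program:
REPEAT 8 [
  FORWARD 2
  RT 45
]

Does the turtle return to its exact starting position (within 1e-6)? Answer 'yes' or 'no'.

Answer: yes

Derivation:
Executing turtle program step by step:
Start: pos=(4,-9), heading=225, pen down
REPEAT 8 [
  -- iteration 1/8 --
  FD 2: (4,-9) -> (2.586,-10.414) [heading=225, draw]
  RT 45: heading 225 -> 180
  -- iteration 2/8 --
  FD 2: (2.586,-10.414) -> (0.586,-10.414) [heading=180, draw]
  RT 45: heading 180 -> 135
  -- iteration 3/8 --
  FD 2: (0.586,-10.414) -> (-0.828,-9) [heading=135, draw]
  RT 45: heading 135 -> 90
  -- iteration 4/8 --
  FD 2: (-0.828,-9) -> (-0.828,-7) [heading=90, draw]
  RT 45: heading 90 -> 45
  -- iteration 5/8 --
  FD 2: (-0.828,-7) -> (0.586,-5.586) [heading=45, draw]
  RT 45: heading 45 -> 0
  -- iteration 6/8 --
  FD 2: (0.586,-5.586) -> (2.586,-5.586) [heading=0, draw]
  RT 45: heading 0 -> 315
  -- iteration 7/8 --
  FD 2: (2.586,-5.586) -> (4,-7) [heading=315, draw]
  RT 45: heading 315 -> 270
  -- iteration 8/8 --
  FD 2: (4,-7) -> (4,-9) [heading=270, draw]
  RT 45: heading 270 -> 225
]
Final: pos=(4,-9), heading=225, 8 segment(s) drawn

Start position: (4, -9)
Final position: (4, -9)
Distance = 0; < 1e-6 -> CLOSED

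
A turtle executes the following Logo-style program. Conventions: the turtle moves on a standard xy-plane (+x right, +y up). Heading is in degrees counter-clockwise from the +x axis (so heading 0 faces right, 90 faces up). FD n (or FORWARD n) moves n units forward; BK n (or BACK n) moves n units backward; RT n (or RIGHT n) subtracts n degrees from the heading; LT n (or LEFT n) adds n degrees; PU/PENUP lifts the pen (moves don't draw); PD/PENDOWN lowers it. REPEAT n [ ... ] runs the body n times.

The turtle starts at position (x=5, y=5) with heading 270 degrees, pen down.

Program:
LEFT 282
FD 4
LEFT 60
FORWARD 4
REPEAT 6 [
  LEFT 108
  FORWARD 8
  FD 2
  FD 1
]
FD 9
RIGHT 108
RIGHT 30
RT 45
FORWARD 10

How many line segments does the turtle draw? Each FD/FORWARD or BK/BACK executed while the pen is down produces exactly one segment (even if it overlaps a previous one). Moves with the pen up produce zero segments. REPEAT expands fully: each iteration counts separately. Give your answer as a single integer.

Answer: 22

Derivation:
Executing turtle program step by step:
Start: pos=(5,5), heading=270, pen down
LT 282: heading 270 -> 192
FD 4: (5,5) -> (1.087,4.168) [heading=192, draw]
LT 60: heading 192 -> 252
FD 4: (1.087,4.168) -> (-0.149,0.364) [heading=252, draw]
REPEAT 6 [
  -- iteration 1/6 --
  LT 108: heading 252 -> 0
  FD 8: (-0.149,0.364) -> (7.851,0.364) [heading=0, draw]
  FD 2: (7.851,0.364) -> (9.851,0.364) [heading=0, draw]
  FD 1: (9.851,0.364) -> (10.851,0.364) [heading=0, draw]
  -- iteration 2/6 --
  LT 108: heading 0 -> 108
  FD 8: (10.851,0.364) -> (8.379,7.973) [heading=108, draw]
  FD 2: (8.379,7.973) -> (7.761,9.875) [heading=108, draw]
  FD 1: (7.761,9.875) -> (7.452,10.826) [heading=108, draw]
  -- iteration 3/6 --
  LT 108: heading 108 -> 216
  FD 8: (7.452,10.826) -> (0.98,6.123) [heading=216, draw]
  FD 2: (0.98,6.123) -> (-0.638,4.948) [heading=216, draw]
  FD 1: (-0.638,4.948) -> (-1.447,4.36) [heading=216, draw]
  -- iteration 4/6 --
  LT 108: heading 216 -> 324
  FD 8: (-1.447,4.36) -> (5.025,-0.342) [heading=324, draw]
  FD 2: (5.025,-0.342) -> (6.643,-1.518) [heading=324, draw]
  FD 1: (6.643,-1.518) -> (7.452,-2.106) [heading=324, draw]
  -- iteration 5/6 --
  LT 108: heading 324 -> 72
  FD 8: (7.452,-2.106) -> (9.924,5.503) [heading=72, draw]
  FD 2: (9.924,5.503) -> (10.542,7.405) [heading=72, draw]
  FD 1: (10.542,7.405) -> (10.851,8.356) [heading=72, draw]
  -- iteration 6/6 --
  LT 108: heading 72 -> 180
  FD 8: (10.851,8.356) -> (2.851,8.356) [heading=180, draw]
  FD 2: (2.851,8.356) -> (0.851,8.356) [heading=180, draw]
  FD 1: (0.851,8.356) -> (-0.149,8.356) [heading=180, draw]
]
FD 9: (-0.149,8.356) -> (-9.149,8.356) [heading=180, draw]
RT 108: heading 180 -> 72
RT 30: heading 72 -> 42
RT 45: heading 42 -> 357
FD 10: (-9.149,8.356) -> (0.838,7.833) [heading=357, draw]
Final: pos=(0.838,7.833), heading=357, 22 segment(s) drawn
Segments drawn: 22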